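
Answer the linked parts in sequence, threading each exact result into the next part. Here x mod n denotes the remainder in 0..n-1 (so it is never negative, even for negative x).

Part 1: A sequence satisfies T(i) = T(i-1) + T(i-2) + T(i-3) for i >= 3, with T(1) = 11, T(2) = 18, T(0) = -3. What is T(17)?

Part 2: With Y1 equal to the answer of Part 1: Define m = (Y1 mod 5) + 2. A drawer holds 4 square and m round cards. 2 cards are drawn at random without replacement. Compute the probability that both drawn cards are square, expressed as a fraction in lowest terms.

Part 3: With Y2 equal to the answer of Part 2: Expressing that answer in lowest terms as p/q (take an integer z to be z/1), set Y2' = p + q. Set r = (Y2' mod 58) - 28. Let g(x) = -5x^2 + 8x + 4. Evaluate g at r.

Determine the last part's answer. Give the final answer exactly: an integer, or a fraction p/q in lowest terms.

-689

Part 1: T(3) = 1*(18) + 1*(11) + 1*(-3) = 26; iterating: T(3)=26, T(4)=55, T(5)=99, T(6)=180, T(7)=334, T(8)=613, T(9)=1127, T(10)=2074, T(11)=3814, T(12)=7015, T(13)=12903, T(14)=23732, T(15)=43650, T(16)=80285, T(17)=147667; answer 147667
Part 2: Y1 = 147667; m = 4; total draws C(8,2) = 28; favorable C(4,2) = 6; P = 3/14; answer 3/14
Part 3: Y2 = 3/14; threaded value p + q = 17; r = -11; -5*(-11)^2 + 8*(-11)^1 + 4 = (-605) + (-88) + (4) = -689; answer -689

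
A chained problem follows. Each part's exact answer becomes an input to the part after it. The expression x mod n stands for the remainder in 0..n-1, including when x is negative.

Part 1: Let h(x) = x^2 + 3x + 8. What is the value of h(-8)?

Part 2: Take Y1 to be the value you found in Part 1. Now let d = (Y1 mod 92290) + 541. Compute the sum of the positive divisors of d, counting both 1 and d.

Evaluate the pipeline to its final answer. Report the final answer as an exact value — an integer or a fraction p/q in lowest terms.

640

Part 1: 1*(-8)^2 + 3*(-8)^1 + 8 = (64) + (-24) + (8) = 48; answer 48
Part 2: Y1 = 48; d = 589; 589 = 19 * 31; sigma = (1 + 19) * (1 + 31) = 20 * 32 = 640; answer 640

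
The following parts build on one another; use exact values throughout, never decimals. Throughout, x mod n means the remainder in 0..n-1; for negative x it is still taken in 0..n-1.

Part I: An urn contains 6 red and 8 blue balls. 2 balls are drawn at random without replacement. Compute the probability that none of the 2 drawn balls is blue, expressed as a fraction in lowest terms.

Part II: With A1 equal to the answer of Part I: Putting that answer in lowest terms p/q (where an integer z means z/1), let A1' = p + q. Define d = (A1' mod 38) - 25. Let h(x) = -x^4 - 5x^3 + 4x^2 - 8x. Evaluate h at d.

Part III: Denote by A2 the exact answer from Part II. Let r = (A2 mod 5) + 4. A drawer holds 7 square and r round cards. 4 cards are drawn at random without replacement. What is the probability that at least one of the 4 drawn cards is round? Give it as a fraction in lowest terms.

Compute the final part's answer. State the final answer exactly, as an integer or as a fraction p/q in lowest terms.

59/66

Part I: total draws C(14,2) = 91; favorable C(6,2) = 15; P = 15/91; answer 15/91
Part II: A1 = 15/91; threaded value p + q = 106; d = 5; -1*(5)^4 - 5*(5)^3 + 4*(5)^2 - 8*(5)^1 = (-625) + (-625) + (100) + (-40) = -1190; answer -1190
Part III: A2 = -1190; r = 4; total draws C(11,4) = 330; complement C(7,4) = 35; favorable 330 - 35 = 295; P = 59/66; answer 59/66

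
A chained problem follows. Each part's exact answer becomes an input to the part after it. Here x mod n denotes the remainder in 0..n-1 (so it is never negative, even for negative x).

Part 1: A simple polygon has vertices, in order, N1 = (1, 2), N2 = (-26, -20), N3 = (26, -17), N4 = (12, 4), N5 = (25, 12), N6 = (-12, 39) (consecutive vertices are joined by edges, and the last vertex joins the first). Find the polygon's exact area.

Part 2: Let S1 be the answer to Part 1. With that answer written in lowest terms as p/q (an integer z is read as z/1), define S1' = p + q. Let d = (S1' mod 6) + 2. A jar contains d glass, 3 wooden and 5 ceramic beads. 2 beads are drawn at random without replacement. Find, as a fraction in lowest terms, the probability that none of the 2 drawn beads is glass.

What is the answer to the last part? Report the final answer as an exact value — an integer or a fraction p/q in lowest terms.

Part 1: cross terms: (1*-20 - -26*2)=32, (-26*-17 - 26*-20)=962, (26*4 - 12*-17)=308, (12*12 - 25*4)=44, (25*39 - -12*12)=1119, (-12*2 - 1*39)=-63; twice the area = |2402| = 2402; area = 1201; answer 1201
Part 2: S1 = 1201; threaded value p + q = 1202; d = 4; total draws C(12,2) = 66; favorable C(8,2) = 28; P = 14/33; answer 14/33

14/33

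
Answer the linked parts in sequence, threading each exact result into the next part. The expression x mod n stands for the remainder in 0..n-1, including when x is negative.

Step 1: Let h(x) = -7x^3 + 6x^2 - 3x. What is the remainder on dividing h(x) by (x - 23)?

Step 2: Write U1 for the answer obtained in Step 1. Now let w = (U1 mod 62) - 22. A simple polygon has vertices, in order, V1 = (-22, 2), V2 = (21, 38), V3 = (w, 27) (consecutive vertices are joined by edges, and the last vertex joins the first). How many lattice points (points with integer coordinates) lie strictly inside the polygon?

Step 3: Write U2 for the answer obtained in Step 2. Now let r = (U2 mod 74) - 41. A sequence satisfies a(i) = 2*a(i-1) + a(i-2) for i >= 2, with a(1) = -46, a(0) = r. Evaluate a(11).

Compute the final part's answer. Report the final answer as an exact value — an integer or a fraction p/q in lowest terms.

-287866

Step 1: remainder = value at the root: -7*(23)^3 + 6*(23)^2 - 3*(23)^1 = (-85169) + (3174) + (-69) = -82064; answer -82064
Step 2: U1 = -82064; w = 2; cross terms: (-22*38 - 21*2)=-878, (21*27 - 2*38)=491, (2*2 - -22*27)=598; twice the area = |211| = 211; area = 211/2; boundary points = 1 + 1 + 1 = 3; strictly interior points = area - boundary/2 + 1 = 105; answer 105
Step 3: U2 = 105; r = -10; a(2) = 2*(-46) + 1*(-10) = -102; iterating: a(2)=-102, a(3)=-250, a(4)=-602, a(5)=-1454, a(6)=-3510, a(7)=-8474, a(8)=-20458, a(9)=-49390, a(10)=-119238, a(11)=-287866; answer -287866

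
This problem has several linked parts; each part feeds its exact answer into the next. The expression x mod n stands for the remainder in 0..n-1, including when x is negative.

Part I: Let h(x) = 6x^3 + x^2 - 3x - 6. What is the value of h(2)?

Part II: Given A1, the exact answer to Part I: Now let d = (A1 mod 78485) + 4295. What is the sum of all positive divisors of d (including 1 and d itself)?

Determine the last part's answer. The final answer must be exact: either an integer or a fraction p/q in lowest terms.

Part I: 6*(2)^3 + 1*(2)^2 - 3*(2)^1 - 6 = (48) + (4) + (-6) + (-6) = 40; answer 40
Part II: A1 = 40; d = 4335; 4335 = 3 * 5 * 17^2; sigma = (1 + 3) * (1 + 5) * (1 + 17 + 289) = 4 * 6 * 307 = 7368; answer 7368

7368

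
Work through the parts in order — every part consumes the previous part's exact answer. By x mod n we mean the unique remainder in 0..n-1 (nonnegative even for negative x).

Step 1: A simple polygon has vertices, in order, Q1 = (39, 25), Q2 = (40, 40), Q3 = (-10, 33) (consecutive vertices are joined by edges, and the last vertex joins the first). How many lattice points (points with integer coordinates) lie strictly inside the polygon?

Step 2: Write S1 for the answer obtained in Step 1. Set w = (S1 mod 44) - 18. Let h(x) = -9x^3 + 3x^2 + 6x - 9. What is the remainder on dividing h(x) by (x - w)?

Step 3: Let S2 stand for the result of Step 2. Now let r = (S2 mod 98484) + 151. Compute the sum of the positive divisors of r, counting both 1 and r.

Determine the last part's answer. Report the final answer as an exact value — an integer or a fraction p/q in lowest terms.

Step 1: cross terms: (39*40 - 40*25)=560, (40*33 - -10*40)=1720, (-10*25 - 39*33)=-1537; twice the area = |743| = 743; area = 743/2; boundary points = 1 + 1 + 1 = 3; strictly interior points = area - boundary/2 + 1 = 371; answer 371
Step 2: S1 = 371; w = 1; remainder = value at the root: -9*(1)^3 + 3*(1)^2 + 6*(1)^1 - 9 = (-9) + (3) + (6) + (-9) = -9; answer -9
Step 3: S2 = -9; r = 98626; 98626 = 2 * 11 * 4483; sigma = (1 + 2) * (1 + 11) * (1 + 4483) = 3 * 12 * 4484 = 161424; answer 161424

161424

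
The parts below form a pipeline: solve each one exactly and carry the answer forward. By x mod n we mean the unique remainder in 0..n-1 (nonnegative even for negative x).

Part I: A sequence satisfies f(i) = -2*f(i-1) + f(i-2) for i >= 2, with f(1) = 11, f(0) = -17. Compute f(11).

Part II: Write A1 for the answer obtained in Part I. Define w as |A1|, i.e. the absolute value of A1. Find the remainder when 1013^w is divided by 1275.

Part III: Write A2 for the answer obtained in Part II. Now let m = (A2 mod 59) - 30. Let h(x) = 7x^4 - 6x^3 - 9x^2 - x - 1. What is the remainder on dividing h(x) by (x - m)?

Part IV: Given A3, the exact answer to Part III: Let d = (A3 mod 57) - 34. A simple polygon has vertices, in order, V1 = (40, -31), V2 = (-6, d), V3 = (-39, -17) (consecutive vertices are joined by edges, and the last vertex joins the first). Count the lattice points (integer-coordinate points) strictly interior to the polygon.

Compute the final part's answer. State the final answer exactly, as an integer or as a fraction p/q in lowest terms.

309

Part I: f(2) = -2*(11) + 1*(-17) = -39; iterating: f(2)=-39, f(3)=89, f(4)=-217, f(5)=523, f(6)=-1263, f(7)=3049, f(8)=-7361, f(9)=17771, f(10)=-42903, f(11)=103577; answer 103577
Part II: A1 = 103577; w = 103577; squarings mod 1275: 1013^1=1013, 1013^2=1069, 1013^4=361, 1013^8=271, 1013^16=766, 1013^32=256, 1013^64=511, 1013^128=1021, 1013^256=766, 1013^512=256, 1013^1024=511, 1013^2048=1021, 1013^4096=766, 1013^8192=256, 1013^16384=511, 1013^32768=1021, 1013^65536=766; 1013^103577 = 1013^1 * 1013^8 * 1013^16 * 1013^128 * 1013^1024 * 1013^4096 * 1013^32768 * 1013^65536 = 908 (mod 1275); answer 908
Part III: A2 = 908; m = -7; remainder = value at the root: 7*(-7)^4 - 6*(-7)^3 - 9*(-7)^2 - 1*(-7)^1 - 1 = (16807) + (2058) + (-441) + (7) + (-1) = 18430; answer 18430
Part IV: A3 = 18430; d = -15; cross terms: (40*-15 - -6*-31)=-786, (-6*-17 - -39*-15)=-483, (-39*-31 - 40*-17)=1889; twice the area = |620| = 620; area = 310; boundary points = 2 + 1 + 1 = 4; strictly interior points = area - boundary/2 + 1 = 309; answer 309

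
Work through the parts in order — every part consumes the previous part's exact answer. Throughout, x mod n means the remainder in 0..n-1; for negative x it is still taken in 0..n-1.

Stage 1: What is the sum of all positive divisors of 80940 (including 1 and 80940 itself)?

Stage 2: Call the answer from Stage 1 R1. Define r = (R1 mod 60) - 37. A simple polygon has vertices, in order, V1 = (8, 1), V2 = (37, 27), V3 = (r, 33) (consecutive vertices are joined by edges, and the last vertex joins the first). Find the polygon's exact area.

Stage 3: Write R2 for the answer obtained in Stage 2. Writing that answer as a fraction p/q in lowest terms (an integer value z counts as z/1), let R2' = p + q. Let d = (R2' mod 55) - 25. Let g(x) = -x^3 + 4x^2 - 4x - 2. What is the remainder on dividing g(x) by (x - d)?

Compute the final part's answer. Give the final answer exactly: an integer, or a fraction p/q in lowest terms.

9678

Stage 1: 80940 = 2^2 * 3 * 5 * 19 * 71; sigma = (1 + 2 + 4) * (1 + 3) * (1 + 5) * (1 + 19) * (1 + 71) = 7 * 4 * 6 * 20 * 72 = 241920; answer 241920
Stage 2: R1 = 241920; r = -37; cross terms: (8*27 - 37*1)=179, (37*33 - -37*27)=2220, (-37*1 - 8*33)=-301; twice the area = |2098| = 2098; area = 1049; answer 1049
Stage 3: R2 = 1049; threaded value p + q = 1050; d = -20; remainder = value at the root: -1*(-20)^3 + 4*(-20)^2 - 4*(-20)^1 - 2 = (8000) + (1600) + (80) + (-2) = 9678; answer 9678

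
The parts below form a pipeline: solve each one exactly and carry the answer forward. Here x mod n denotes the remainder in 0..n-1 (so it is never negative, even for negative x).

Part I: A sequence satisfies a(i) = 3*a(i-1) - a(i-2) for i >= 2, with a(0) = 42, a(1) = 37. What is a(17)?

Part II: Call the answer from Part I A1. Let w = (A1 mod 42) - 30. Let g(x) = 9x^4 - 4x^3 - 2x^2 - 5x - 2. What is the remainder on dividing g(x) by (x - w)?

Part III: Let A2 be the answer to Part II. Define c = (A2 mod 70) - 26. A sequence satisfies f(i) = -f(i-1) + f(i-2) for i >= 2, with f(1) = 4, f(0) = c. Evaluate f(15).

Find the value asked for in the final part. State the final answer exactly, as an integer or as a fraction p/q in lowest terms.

Part I: a(2) = 3*(37) - 1*(42) = 69; iterating: a(2)=69, a(3)=170, a(4)=441, a(5)=1153, a(6)=3018, a(7)=7901, a(8)=20685, a(9)=54154, a(10)=141777, a(11)=371177, a(12)=971754, a(13)=2544085, a(14)=6660501, a(15)=17437418, a(16)=45651753, a(17)=119517841; answer 119517841
Part II: A1 = 119517841; w = 7; remainder = value at the root: 9*(7)^4 - 4*(7)^3 - 2*(7)^2 - 5*(7)^1 - 2 = (21609) + (-1372) + (-98) + (-35) + (-2) = 20102; answer 20102
Part III: A2 = 20102; c = -14; f(2) = -1*(4) + 1*(-14) = -18; iterating: f(2)=-18, f(3)=22, f(4)=-40, f(5)=62, f(6)=-102, f(7)=164, f(8)=-266, f(9)=430, f(10)=-696, f(11)=1126, f(12)=-1822, f(13)=2948, f(14)=-4770, f(15)=7718; answer 7718

7718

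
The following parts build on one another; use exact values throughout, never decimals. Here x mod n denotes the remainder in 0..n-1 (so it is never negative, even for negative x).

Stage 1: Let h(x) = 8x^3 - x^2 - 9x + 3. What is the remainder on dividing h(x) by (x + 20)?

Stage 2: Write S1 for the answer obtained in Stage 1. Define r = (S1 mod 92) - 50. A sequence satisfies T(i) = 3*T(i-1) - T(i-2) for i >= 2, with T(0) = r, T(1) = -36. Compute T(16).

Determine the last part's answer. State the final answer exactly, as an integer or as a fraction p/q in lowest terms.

Stage 1: remainder = value at the root: 8*(-20)^3 - 1*(-20)^2 - 9*(-20)^1 + 3 = (-64000) + (-400) + (180) + (3) = -64217; answer -64217
Stage 2: S1 = -64217; r = 41; T(2) = 3*(-36) - 1*(41) = -149; iterating: T(2)=-149, T(3)=-411, T(4)=-1084, T(5)=-2841, T(6)=-7439, T(7)=-19476, T(8)=-50989, T(9)=-133491, T(10)=-349484, T(11)=-914961, T(12)=-2395399, T(13)=-6271236, T(14)=-16418309, T(15)=-42983691, T(16)=-112532764; answer -112532764

-112532764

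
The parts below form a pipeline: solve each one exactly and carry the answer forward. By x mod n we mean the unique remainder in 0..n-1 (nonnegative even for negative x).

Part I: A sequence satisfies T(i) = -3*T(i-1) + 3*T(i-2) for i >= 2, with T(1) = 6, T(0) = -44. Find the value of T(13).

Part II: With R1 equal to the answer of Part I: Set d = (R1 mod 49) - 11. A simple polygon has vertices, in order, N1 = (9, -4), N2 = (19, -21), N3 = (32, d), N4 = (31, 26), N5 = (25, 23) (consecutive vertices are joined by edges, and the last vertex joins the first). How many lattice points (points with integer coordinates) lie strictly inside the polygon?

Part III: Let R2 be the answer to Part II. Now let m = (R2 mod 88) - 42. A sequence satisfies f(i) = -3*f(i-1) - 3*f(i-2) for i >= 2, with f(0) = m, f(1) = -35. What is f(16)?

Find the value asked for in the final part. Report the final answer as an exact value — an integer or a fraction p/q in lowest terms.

-150903

Part I: T(2) = -3*(6) + 3*(-44) = -150; iterating: T(2)=-150, T(3)=468, T(4)=-1854, T(5)=6966, T(6)=-26460, T(7)=100278, T(8)=-380214, T(9)=1441476, T(10)=-5465070, T(11)=20719638, T(12)=-78554124, T(13)=297821286; answer 297821286
Part II: R1 = 297821286; d = 10; cross terms: (9*-21 - 19*-4)=-113, (19*10 - 32*-21)=862, (32*26 - 31*10)=522, (31*23 - 25*26)=63, (25*-4 - 9*23)=-307; twice the area = |1027| = 1027; area = 1027/2; boundary points = 1 + 1 + 1 + 3 + 1 = 7; strictly interior points = area - boundary/2 + 1 = 511; answer 511
Part III: R2 = 511; m = 29; f(2) = -3*(-35) - 3*(29) = 18; iterating: f(2)=18, f(3)=51, f(4)=-207, f(5)=468, f(6)=-783, f(7)=945, f(8)=-486, f(9)=-1377, f(10)=5589, f(11)=-12636, f(12)=21141, f(13)=-25515, f(14)=13122, f(15)=37179, f(16)=-150903; answer -150903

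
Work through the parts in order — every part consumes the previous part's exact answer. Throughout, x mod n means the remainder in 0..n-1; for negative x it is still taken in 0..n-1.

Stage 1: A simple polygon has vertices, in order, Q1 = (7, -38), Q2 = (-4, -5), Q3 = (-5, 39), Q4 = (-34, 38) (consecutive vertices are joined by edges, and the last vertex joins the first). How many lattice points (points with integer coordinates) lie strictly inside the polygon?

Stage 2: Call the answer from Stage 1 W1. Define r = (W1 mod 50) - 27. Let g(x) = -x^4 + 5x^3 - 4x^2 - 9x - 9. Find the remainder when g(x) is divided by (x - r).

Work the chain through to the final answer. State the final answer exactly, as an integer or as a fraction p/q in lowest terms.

-25615

Stage 1: cross terms: (7*-5 - -4*-38)=-187, (-4*39 - -5*-5)=-181, (-5*38 - -34*39)=1136, (-34*-38 - 7*38)=1026; twice the area = |1794| = 1794; area = 897; boundary points = 11 + 1 + 1 + 1 = 14; strictly interior points = area - boundary/2 + 1 = 891; answer 891
Stage 2: W1 = 891; r = 14; remainder = value at the root: -1*(14)^4 + 5*(14)^3 - 4*(14)^2 - 9*(14)^1 - 9 = (-38416) + (13720) + (-784) + (-126) + (-9) = -25615; answer -25615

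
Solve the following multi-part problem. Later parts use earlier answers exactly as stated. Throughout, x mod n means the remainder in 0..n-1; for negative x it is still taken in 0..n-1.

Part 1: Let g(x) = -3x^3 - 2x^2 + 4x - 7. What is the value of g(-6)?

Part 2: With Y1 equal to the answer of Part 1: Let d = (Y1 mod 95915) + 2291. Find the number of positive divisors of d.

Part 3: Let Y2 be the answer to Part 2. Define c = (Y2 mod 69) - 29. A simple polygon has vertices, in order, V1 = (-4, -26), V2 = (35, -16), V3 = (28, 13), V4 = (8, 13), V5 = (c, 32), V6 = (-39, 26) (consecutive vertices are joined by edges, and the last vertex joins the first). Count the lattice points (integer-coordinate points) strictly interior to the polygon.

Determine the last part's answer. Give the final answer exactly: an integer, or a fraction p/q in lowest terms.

2218

Part 1: -3*(-6)^3 - 2*(-6)^2 + 4*(-6)^1 - 7 = (648) + (-72) + (-24) + (-7) = 545; answer 545
Part 2: Y1 = 545; d = 2836; 2836 = 2^2 * 709; number of divisors = (2+1) * (1+1) = 6; answer 6
Part 3: Y2 = 6; c = -23; cross terms: (-4*-16 - 35*-26)=974, (35*13 - 28*-16)=903, (28*13 - 8*13)=260, (8*32 - -23*13)=555, (-23*26 - -39*32)=650, (-39*-26 - -4*26)=1118; twice the area = |4460| = 4460; area = 2230; boundary points = 1 + 1 + 20 + 1 + 2 + 1 = 26; strictly interior points = area - boundary/2 + 1 = 2218; answer 2218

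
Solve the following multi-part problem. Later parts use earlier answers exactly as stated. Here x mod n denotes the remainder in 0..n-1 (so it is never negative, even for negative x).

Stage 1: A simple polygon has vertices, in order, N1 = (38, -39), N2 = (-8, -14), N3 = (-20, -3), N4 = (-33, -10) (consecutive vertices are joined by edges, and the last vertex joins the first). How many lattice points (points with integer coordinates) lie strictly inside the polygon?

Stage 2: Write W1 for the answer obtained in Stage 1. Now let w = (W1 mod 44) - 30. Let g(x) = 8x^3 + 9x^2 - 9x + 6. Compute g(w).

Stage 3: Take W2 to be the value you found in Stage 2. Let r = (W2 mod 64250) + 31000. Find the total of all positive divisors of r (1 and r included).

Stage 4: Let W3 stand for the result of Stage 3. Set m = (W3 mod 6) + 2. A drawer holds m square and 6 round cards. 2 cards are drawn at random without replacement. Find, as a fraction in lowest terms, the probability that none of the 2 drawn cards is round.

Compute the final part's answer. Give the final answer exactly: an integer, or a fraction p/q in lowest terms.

1/28

Stage 1: cross terms: (38*-14 - -8*-39)=-844, (-8*-3 - -20*-14)=-256, (-20*-10 - -33*-3)=101, (-33*-39 - 38*-10)=1667; twice the area = |668| = 668; area = 334; boundary points = 1 + 1 + 1 + 1 = 4; strictly interior points = area - boundary/2 + 1 = 333; answer 333
Stage 2: W1 = 333; w = -5; 8*(-5)^3 + 9*(-5)^2 - 9*(-5)^1 + 6 = (-1000) + (225) + (45) + (6) = -724; answer -724
Stage 3: W2 = -724; r = 94526; 94526 = 2 * 151 * 313; sigma = (1 + 2) * (1 + 151) * (1 + 313) = 3 * 152 * 314 = 143184; answer 143184
Stage 4: W3 = 143184; m = 2; total draws C(8,2) = 28; favorable C(2,2) = 1; P = 1/28; answer 1/28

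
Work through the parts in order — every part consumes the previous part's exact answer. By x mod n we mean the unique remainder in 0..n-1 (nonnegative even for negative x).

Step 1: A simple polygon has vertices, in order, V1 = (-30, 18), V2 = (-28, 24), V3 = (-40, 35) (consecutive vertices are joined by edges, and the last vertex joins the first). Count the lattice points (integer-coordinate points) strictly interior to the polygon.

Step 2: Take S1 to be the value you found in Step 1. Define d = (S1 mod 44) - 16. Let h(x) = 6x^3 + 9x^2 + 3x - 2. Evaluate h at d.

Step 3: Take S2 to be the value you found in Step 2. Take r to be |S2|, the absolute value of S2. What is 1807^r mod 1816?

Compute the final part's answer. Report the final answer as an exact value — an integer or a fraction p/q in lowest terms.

Step 1: cross terms: (-30*24 - -28*18)=-216, (-28*35 - -40*24)=-20, (-40*18 - -30*35)=330; twice the area = |94| = 94; area = 47; boundary points = 2 + 1 + 1 = 4; strictly interior points = area - boundary/2 + 1 = 46; answer 46
Step 2: S1 = 46; d = -14; 6*(-14)^3 + 9*(-14)^2 + 3*(-14)^1 - 2 = (-16464) + (1764) + (-42) + (-2) = -14744; answer -14744
Step 3: S2 = -14744; r = 14744; squarings mod 1816: 1807^1=1807, 1807^2=81, 1807^4=1113, 1807^8=257, 1807^16=673, 1807^32=745, 1807^64=1145, 1807^128=1689, 1807^256=1601, 1807^512=825, 1807^1024=1441, 1807^2048=793, 1807^4096=513, 1807^8192=1665; 1807^14744 = 1807^8 * 1807^16 * 1807^128 * 1807^256 * 1807^2048 * 1807^4096 * 1807^8192 = 1433 (mod 1816); answer 1433

1433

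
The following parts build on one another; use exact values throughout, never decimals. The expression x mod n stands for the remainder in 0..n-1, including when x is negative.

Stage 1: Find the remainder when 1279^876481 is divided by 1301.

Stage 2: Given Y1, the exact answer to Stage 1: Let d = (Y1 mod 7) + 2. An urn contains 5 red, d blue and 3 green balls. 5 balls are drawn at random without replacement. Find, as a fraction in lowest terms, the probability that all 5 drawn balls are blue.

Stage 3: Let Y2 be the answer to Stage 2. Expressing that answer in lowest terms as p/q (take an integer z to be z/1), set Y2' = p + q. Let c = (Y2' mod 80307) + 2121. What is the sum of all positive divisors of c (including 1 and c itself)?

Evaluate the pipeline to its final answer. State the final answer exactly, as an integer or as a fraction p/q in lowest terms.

3906

Stage 1: squarings mod 1301: 1279^1=1279, 1279^2=484, 1279^4=76, 1279^8=572, 1279^16=633, 1279^32=1282, 1279^64=361, 1279^128=221, 1279^256=704, 1279^512=1236, 1279^1024=322, 1279^2048=905, 1279^4096=696, 1279^8192=444, 1279^16384=685, 1279^32768=865, 1279^65536=150, 1279^131072=383, 1279^262144=977, 1279^524288=896; 1279^876481 = 1279^1 * 1279^64 * 1279^128 * 1279^256 * 1279^512 * 1279^1024 * 1279^2048 * 1279^4096 * 1279^16384 * 1279^65536 * 1279^262144 * 1279^524288 = 1215 (mod 1301); answer 1215
Stage 2: Y1 = 1215; d = 6; total draws C(14,5) = 2002; favorable C(6,5) = 6; P = 3/1001; answer 3/1001
Stage 3: Y2 = 3/1001; threaded value p + q = 1004; c = 3125; 3125 = 5^5; sigma = (1 + 5 + 25 + 125 + 625 + 3125) = 3906; answer 3906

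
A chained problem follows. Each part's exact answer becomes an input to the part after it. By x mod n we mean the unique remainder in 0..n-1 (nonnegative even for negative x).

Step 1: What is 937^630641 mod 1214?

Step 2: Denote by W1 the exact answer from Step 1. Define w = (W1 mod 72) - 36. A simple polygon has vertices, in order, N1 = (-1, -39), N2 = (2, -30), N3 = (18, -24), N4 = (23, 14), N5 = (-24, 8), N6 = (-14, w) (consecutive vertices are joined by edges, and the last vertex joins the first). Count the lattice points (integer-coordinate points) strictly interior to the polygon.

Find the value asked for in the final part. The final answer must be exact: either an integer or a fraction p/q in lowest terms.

1481

Step 1: squarings mod 1214: 937^1=937, 937^2=247, 937^4=309, 937^8=789, 937^16=953, 937^32=137, 937^64=559, 937^128=483, 937^256=201, 937^512=339, 937^1024=805, 937^2048=963, 937^4096=1087, 937^8192=347, 937^16384=223, 937^32768=1169, 937^65536=811, 937^131072=947, 937^262144=877, 937^524288=667; 937^630641 = 937^1 * 937^16 * 937^32 * 937^64 * 937^256 * 937^512 * 937^1024 * 937^2048 * 937^4096 * 937^32768 * 937^65536 * 937^524288 = 667 (mod 1214); answer 667
Step 2: W1 = 667; w = -17; cross terms: (-1*-30 - 2*-39)=108, (2*-24 - 18*-30)=492, (18*14 - 23*-24)=804, (23*8 - -24*14)=520, (-24*-17 - -14*8)=520, (-14*-39 - -1*-17)=529; twice the area = |2973| = 2973; area = 2973/2; boundary points = 3 + 2 + 1 + 1 + 5 + 1 = 13; strictly interior points = area - boundary/2 + 1 = 1481; answer 1481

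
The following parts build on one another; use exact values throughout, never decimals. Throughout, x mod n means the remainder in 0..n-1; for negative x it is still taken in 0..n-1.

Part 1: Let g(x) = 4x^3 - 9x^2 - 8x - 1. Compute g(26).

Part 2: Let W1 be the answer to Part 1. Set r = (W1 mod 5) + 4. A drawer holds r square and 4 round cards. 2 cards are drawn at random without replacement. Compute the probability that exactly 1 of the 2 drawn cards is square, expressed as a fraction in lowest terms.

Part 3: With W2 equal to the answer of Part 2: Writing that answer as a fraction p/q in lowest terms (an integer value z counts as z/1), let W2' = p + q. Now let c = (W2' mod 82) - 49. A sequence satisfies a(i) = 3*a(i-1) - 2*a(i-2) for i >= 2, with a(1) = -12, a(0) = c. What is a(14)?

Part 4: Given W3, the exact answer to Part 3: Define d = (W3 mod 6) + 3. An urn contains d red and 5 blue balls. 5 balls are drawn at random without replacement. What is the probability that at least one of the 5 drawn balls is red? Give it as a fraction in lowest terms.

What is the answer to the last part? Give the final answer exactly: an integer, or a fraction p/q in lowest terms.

Part 1: 4*(26)^3 - 9*(26)^2 - 8*(26)^1 - 1 = (70304) + (-6084) + (-208) + (-1) = 64011; answer 64011
Part 2: W1 = 64011; r = 5; total draws C(9,2) = 36; favorable C(5,1)*C(4,1) = 20; P = 5/9; answer 5/9
Part 3: W2 = 5/9; threaded value p + q = 14; c = -35; a(2) = 3*(-12) - 2*(-35) = 34; iterating: a(2)=34, a(3)=126, a(4)=310, a(5)=678, a(6)=1414, a(7)=2886, a(8)=5830, a(9)=11718, a(10)=23494, a(11)=47046, a(12)=94150, a(13)=188358, a(14)=376774; answer 376774
Part 4: W3 = 376774; d = 7; total draws C(12,5) = 792; complement C(5,5) = 1; favorable 792 - 1 = 791; P = 791/792; answer 791/792

791/792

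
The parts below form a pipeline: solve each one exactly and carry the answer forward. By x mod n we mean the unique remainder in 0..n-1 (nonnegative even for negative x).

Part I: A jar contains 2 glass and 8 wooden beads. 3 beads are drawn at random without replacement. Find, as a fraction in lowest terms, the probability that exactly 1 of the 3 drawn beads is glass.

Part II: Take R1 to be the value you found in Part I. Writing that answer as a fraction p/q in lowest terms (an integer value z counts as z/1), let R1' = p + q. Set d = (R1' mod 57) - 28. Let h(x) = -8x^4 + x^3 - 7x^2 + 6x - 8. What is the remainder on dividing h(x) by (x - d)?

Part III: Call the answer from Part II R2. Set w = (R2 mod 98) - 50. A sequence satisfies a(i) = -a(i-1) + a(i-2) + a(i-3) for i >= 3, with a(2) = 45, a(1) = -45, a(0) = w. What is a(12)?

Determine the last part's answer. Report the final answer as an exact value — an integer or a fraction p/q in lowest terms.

40

Part I: total draws C(10,3) = 120; favorable C(2,1)*C(8,2) = 56; P = 7/15; answer 7/15
Part II: R1 = 7/15; threaded value p + q = 22; d = -6; remainder = value at the root: -8*(-6)^4 + 1*(-6)^3 - 7*(-6)^2 + 6*(-6)^1 - 8 = (-10368) + (-216) + (-252) + (-36) + (-8) = -10880; answer -10880
Part III: R2 = -10880; w = 46; a(3) = -1*(45) + 1*(-45) + 1*(46) = -44; iterating: a(3)=-44, a(4)=44, a(5)=-43, a(6)=43, a(7)=-42, a(8)=42, a(9)=-41, a(10)=41, a(11)=-40, a(12)=40; answer 40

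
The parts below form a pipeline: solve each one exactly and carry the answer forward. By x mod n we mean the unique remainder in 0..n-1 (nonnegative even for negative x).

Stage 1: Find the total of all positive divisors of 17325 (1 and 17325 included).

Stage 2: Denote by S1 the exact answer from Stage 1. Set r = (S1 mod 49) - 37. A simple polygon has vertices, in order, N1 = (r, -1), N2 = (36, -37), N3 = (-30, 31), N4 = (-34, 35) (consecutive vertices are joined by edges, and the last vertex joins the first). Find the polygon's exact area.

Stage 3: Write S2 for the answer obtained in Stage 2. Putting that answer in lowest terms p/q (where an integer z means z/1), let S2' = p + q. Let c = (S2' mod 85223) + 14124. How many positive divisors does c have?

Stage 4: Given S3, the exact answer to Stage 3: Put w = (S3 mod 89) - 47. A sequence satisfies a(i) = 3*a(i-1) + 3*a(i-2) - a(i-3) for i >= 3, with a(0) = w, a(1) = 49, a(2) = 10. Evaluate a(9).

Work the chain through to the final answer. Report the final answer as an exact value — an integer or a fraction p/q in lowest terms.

473417

Stage 1: 17325 = 3^2 * 5^2 * 7 * 11; sigma = (1 + 3 + 9) * (1 + 5 + 25) * (1 + 7) * (1 + 11) = 13 * 31 * 8 * 12 = 38688; answer 38688
Stage 2: S1 = 38688; r = -10; cross terms: (-10*-37 - 36*-1)=406, (36*31 - -30*-37)=6, (-30*35 - -34*31)=4, (-34*-1 - -10*35)=384; twice the area = |800| = 800; area = 400; answer 400
Stage 3: S2 = 400; threaded value p + q = 401; c = 14525; 14525 = 5^2 * 7 * 83; number of divisors = (2+1) * (1+1) * (1+1) = 12; answer 12
Stage 4: S3 = 12; w = -35; a(3) = 3*(10) + 3*(49) - 1*(-35) = 212; iterating: a(3)=212, a(4)=617, a(5)=2477, a(6)=9070, a(7)=34024, a(8)=126805, a(9)=473417; answer 473417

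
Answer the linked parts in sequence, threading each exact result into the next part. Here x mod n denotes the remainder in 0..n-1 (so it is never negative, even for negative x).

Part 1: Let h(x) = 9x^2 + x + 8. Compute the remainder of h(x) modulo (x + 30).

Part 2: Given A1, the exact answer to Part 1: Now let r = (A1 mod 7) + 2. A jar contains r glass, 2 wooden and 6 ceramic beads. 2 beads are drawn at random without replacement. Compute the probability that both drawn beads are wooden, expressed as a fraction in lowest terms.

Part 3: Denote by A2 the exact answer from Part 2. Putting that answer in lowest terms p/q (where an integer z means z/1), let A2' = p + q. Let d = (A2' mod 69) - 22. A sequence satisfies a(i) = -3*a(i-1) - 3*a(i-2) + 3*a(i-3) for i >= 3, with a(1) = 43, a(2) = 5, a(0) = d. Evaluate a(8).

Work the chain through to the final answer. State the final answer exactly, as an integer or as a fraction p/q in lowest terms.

Part 1: remainder = value at the root: 9*(-30)^2 + 1*(-30)^1 + 8 = (8100) + (-30) + (8) = 8078; answer 8078
Part 2: A1 = 8078; r = 2; total draws C(10,2) = 45; favorable C(2,2) = 1; P = 1/45; answer 1/45
Part 3: A2 = 1/45; threaded value p + q = 46; d = 24; a(3) = -3*(5) - 3*(43) + 3*(24) = -72; iterating: a(3)=-72, a(4)=330, a(5)=-759, a(6)=1071, a(7)=54, a(8)=-5652; answer -5652

-5652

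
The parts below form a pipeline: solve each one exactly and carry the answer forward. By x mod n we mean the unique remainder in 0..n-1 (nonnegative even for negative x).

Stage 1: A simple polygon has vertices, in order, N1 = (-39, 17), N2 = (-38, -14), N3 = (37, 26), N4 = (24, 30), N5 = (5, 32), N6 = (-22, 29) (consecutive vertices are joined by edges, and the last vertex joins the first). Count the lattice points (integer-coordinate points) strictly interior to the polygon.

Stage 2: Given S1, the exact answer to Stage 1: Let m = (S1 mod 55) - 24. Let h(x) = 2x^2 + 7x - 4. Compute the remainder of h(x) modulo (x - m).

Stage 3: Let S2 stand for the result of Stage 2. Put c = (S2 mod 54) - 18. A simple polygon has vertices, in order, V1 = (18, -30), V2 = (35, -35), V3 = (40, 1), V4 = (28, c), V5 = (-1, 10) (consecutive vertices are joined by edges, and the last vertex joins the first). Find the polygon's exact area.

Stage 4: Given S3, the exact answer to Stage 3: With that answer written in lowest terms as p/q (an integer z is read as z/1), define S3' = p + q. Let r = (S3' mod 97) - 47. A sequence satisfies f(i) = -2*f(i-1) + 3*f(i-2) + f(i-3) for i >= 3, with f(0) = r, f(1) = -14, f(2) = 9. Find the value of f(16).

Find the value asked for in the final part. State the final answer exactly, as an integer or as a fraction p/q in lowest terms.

Stage 1: cross terms: (-39*-14 - -38*17)=1192, (-38*26 - 37*-14)=-470, (37*30 - 24*26)=486, (24*32 - 5*30)=618, (5*29 - -22*32)=849, (-22*17 - -39*29)=757; twice the area = |3432| = 3432; area = 1716; boundary points = 1 + 5 + 1 + 1 + 3 + 1 = 12; strictly interior points = area - boundary/2 + 1 = 1711; answer 1711
Stage 2: S1 = 1711; m = -18; remainder = value at the root: 2*(-18)^2 + 7*(-18)^1 - 4 = (648) + (-126) + (-4) = 518; answer 518
Stage 3: S2 = 518; c = 14; cross terms: (18*-35 - 35*-30)=420, (35*1 - 40*-35)=1435, (40*14 - 28*1)=532, (28*10 - -1*14)=294, (-1*-30 - 18*10)=-150; twice the area = |2531| = 2531; area = 2531/2; answer 2531/2
Stage 4: S3 = 2531/2; threaded value p + q = 2533; r = -36; f(3) = -2*(9) + 3*(-14) + 1*(-36) = -96; iterating: f(3)=-96, f(4)=205, f(5)=-689, f(6)=1897, f(7)=-5656, f(8)=16314, f(9)=-47699, f(10)=138684, f(11)=-404151, f(12)=1176655, f(13)=-3427079, f(14)=9979972, f(15)=-29064526, f(16)=84641889; answer 84641889

84641889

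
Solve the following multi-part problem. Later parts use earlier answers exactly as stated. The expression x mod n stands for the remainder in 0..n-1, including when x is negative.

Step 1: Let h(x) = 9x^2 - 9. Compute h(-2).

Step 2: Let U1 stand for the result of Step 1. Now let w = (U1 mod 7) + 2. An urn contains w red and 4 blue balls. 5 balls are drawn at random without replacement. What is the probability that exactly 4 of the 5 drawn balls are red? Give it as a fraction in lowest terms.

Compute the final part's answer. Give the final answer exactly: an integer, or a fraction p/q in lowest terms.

35/99

Step 1: 9*(-2)^2 - 9 = (36) + (-9) = 27; answer 27
Step 2: U1 = 27; w = 8; total draws C(12,5) = 792; favorable C(8,4)*C(4,1) = 280; P = 35/99; answer 35/99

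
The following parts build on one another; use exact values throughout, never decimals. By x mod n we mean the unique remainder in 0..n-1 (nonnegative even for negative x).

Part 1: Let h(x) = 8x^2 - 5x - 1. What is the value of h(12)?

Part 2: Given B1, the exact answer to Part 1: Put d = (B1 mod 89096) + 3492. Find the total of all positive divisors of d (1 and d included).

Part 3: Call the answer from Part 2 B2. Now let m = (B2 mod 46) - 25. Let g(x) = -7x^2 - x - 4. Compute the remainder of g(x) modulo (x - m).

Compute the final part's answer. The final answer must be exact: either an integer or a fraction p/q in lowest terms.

-184

Part 1: 8*(12)^2 - 5*(12)^1 - 1 = (1152) + (-60) + (-1) = 1091; answer 1091
Part 2: B1 = 1091; d = 4583; 4583 is prime, so its only divisors are 1 and 4583; sigma = 1 + 4583 = 4584; answer 4584
Part 3: B2 = 4584; m = 5; remainder = value at the root: -7*(5)^2 - 1*(5)^1 - 4 = (-175) + (-5) + (-4) = -184; answer -184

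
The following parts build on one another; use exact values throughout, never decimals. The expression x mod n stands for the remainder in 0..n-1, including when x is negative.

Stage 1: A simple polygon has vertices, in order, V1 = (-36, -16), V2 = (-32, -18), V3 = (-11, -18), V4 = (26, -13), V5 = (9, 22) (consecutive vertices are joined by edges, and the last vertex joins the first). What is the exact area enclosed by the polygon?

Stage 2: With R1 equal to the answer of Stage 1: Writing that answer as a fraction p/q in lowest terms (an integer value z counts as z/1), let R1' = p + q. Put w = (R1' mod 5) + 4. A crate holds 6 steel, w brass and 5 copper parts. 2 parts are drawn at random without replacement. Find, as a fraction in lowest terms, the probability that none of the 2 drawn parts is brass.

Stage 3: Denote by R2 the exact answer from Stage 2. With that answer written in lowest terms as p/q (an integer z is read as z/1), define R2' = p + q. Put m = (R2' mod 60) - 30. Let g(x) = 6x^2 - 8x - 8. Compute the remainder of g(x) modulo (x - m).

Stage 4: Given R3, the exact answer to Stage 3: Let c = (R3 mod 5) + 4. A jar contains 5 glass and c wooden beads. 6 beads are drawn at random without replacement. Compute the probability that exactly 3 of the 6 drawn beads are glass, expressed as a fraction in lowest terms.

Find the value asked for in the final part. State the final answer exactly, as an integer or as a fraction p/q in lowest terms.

Stage 1: cross terms: (-36*-18 - -32*-16)=136, (-32*-18 - -11*-18)=378, (-11*-13 - 26*-18)=611, (26*22 - 9*-13)=689, (9*-16 - -36*22)=648; twice the area = |2462| = 2462; area = 1231; answer 1231
Stage 2: R1 = 1231; threaded value p + q = 1232; w = 6; total draws C(17,2) = 136; favorable C(11,2) = 55; P = 55/136; answer 55/136
Stage 3: R2 = 55/136; threaded value p + q = 191; m = -19; remainder = value at the root: 6*(-19)^2 - 8*(-19)^1 - 8 = (2166) + (152) + (-8) = 2310; answer 2310
Stage 4: R3 = 2310; c = 4; total draws C(9,6) = 84; favorable C(5,3)*C(4,3) = 40; P = 10/21; answer 10/21

10/21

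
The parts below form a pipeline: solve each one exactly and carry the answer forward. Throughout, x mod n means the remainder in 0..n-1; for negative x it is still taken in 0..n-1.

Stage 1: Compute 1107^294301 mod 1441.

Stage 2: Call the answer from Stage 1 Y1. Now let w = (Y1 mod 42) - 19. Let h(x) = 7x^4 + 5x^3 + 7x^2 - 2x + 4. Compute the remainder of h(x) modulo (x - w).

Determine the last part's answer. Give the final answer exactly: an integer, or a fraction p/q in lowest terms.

Stage 1: squarings mod 1441: 1107^1=1107, 1107^2=599, 1107^4=1433, 1107^8=64, 1107^16=1214, 1107^32=1094, 1107^64=806, 1107^128=1186, 1107^256=180, 1107^512=698, 1107^1024=146, 1107^2048=1142, 1107^4096=59, 1107^8192=599, 1107^16384=1433, 1107^32768=64, 1107^65536=1214, 1107^131072=1094, 1107^262144=806; 1107^294301 = 1107^1 * 1107^4 * 1107^8 * 1107^16 * 1107^128 * 1107^256 * 1107^1024 * 1107^2048 * 1107^4096 * 1107^8192 * 1107^16384 * 1107^262144 = 1052 (mod 1441); answer 1052
Stage 2: Y1 = 1052; w = -17; remainder = value at the root: 7*(-17)^4 + 5*(-17)^3 + 7*(-17)^2 - 2*(-17)^1 + 4 = (584647) + (-24565) + (2023) + (34) + (4) = 562143; answer 562143

562143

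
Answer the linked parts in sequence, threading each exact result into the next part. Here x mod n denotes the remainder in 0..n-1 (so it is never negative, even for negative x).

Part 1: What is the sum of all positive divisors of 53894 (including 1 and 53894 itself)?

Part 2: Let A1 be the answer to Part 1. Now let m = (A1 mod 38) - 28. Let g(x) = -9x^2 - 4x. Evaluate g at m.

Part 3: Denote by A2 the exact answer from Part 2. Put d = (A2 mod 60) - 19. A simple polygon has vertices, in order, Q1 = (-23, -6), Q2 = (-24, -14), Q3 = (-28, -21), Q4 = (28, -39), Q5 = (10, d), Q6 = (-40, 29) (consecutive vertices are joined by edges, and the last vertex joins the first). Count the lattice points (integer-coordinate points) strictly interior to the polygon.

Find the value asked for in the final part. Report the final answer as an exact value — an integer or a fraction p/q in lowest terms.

2487

Part 1: 53894 = 2 * 26947; sigma = (1 + 2) * (1 + 26947) = 3 * 26948 = 80844; answer 80844
Part 2: A1 = 80844; m = -10; -9*(-10)^2 - 4*(-10)^1 = (-900) + (40) = -860; answer -860
Part 3: A2 = -860; d = 21; cross terms: (-23*-14 - -24*-6)=178, (-24*-21 - -28*-14)=112, (-28*-39 - 28*-21)=1680, (28*21 - 10*-39)=978, (10*29 - -40*21)=1130, (-40*-6 - -23*29)=907; twice the area = |4985| = 4985; area = 4985/2; boundary points = 1 + 1 + 2 + 6 + 2 + 1 = 13; strictly interior points = area - boundary/2 + 1 = 2487; answer 2487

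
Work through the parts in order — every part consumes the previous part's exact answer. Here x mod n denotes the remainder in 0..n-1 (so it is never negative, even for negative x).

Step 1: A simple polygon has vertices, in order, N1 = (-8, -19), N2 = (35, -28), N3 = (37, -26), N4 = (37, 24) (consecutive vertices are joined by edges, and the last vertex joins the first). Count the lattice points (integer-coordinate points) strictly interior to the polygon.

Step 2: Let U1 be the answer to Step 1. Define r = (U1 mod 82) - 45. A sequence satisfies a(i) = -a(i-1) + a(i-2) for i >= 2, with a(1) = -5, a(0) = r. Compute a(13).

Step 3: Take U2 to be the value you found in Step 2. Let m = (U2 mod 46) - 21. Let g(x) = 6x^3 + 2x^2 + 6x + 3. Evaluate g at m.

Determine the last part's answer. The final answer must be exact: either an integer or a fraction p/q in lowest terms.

-16153

Step 1: cross terms: (-8*-28 - 35*-19)=889, (35*-26 - 37*-28)=126, (37*24 - 37*-26)=1850, (37*-19 - -8*24)=-511; twice the area = |2354| = 2354; area = 1177; boundary points = 1 + 2 + 50 + 1 = 54; strictly interior points = area - boundary/2 + 1 = 1151; answer 1151
Step 2: U1 = 1151; r = -42; a(2) = -1*(-5) + 1*(-42) = -37; iterating: a(2)=-37, a(3)=32, a(4)=-69, a(5)=101, a(6)=-170, a(7)=271, a(8)=-441, a(9)=712, a(10)=-1153, a(11)=1865, a(12)=-3018, a(13)=4883; answer 4883
Step 3: U2 = 4883; m = -14; 6*(-14)^3 + 2*(-14)^2 + 6*(-14)^1 + 3 = (-16464) + (392) + (-84) + (3) = -16153; answer -16153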